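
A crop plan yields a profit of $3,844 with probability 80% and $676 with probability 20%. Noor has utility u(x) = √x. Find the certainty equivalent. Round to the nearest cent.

E[u] = 0.8·√3844 + 0.2·√676 = 0.8·62 + 0.2·26 = 54.8
CE = (54.8)² = 3003.04

$3,003.04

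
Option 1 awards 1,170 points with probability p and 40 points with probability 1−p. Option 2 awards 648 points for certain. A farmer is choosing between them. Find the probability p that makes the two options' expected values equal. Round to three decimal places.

p·1170 + (1−p)·40 = 648
1130p + 40 = 648
p = (648 − 40) / 1130

p = 0.538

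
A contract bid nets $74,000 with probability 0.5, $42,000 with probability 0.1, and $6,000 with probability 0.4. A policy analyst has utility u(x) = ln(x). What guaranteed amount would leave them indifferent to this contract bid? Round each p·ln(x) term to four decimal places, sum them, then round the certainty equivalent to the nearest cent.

$25,596.22

E[u] = 0.5·ln(74000) + 0.1·ln(42000) + 0.4·ln(6000) = 5.6059 + 1.0645 + 3.4798 = 10.1502
CE = e^10.1502 ≈ 25596.22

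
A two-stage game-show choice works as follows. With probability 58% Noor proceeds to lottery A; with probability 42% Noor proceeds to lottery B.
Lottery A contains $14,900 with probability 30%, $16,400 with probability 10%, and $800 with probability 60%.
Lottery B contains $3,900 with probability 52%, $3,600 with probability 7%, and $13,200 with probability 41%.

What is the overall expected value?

EV(A) = 0.3 × 14900 + 0.1 × 16400 + 0.6 × 800 = 4470 + 1640 + 480 = 6590
EV(B) = 0.52 × 3900 + 0.07 × 3600 + 0.41 × 13200 = 2028 + 252 + 5412 = 7692
Overall = 0.58 × 6590 + 0.42 × 7692 = 3822.2 + 3230.64 = 7052.84

$7,052.84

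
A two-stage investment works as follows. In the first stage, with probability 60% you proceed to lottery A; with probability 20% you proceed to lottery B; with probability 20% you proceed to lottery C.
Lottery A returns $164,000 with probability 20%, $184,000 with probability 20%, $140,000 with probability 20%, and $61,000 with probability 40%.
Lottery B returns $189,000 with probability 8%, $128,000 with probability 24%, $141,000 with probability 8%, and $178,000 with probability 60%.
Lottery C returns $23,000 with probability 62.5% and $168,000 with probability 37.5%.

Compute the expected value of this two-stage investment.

$121,459

EV(A) = 0.2 × 164000 + 0.2 × 184000 + 0.2 × 140000 + 0.4 × 61000 = 32800 + 36800 + 28000 + 24400 = 122000
EV(B) = 0.08 × 189000 + 0.24 × 128000 + 0.08 × 141000 + 0.6 × 178000 = 15120 + 30720 + 11280 + 106800 = 163920
EV(C) = 0.625 × 23000 + 0.375 × 168000 = 14375 + 63000 = 77375
Overall = 0.6 × 122000 + 0.2 × 163920 + 0.2 × 77375 = 73200 + 32784 + 15475 = 121459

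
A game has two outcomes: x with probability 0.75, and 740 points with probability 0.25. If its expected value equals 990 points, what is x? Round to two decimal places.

x = 1073.33 points

0.75·x + 0.25·740 = 990
0.75·x = 990 − 185 = 805
x = 805 / 0.75 = 1073.3333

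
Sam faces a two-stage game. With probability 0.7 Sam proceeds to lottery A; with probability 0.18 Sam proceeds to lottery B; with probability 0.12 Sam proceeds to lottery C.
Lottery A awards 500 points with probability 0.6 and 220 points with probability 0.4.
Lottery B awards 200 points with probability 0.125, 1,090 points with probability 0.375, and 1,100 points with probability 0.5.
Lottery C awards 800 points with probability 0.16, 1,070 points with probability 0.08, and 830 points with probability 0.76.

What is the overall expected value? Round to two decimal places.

550.00 points

EV(A) = 0.6 × 500 + 0.4 × 220 = 300 + 88 = 388
EV(B) = 0.125 × 200 + 0.375 × 1090 + 0.5 × 1100 = 25 + 408.75 + 550 = 983.75
EV(C) = 0.16 × 800 + 0.08 × 1070 + 0.76 × 830 = 128 + 85.6 + 630.8 = 844.4
Overall = 0.7 × 388 + 0.18 × 983.75 + 0.12 × 844.4 = 271.6 + 177.075 + 101.328 = 550.003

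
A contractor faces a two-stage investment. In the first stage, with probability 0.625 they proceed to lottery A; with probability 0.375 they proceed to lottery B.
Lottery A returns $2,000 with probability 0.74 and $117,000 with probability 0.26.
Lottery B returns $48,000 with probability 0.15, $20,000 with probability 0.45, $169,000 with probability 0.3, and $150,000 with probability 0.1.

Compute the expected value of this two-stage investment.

$50,650

EV(A) = 0.74 × 2000 + 0.26 × 117000 = 1480 + 30420 = 31900
EV(B) = 0.15 × 48000 + 0.45 × 20000 + 0.3 × 169000 + 0.1 × 150000 = 7200 + 9000 + 50700 + 15000 = 81900
Overall = 0.625 × 31900 + 0.375 × 81900 = 19937.5 + 30712.5 = 50650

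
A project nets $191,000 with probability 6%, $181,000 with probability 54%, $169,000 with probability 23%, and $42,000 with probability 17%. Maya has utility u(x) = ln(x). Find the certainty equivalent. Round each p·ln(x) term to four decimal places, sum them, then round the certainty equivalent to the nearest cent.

E[u] = 0.06·ln(191000) + 0.54·ln(181000) + 0.23·ln(169000) + 0.17·ln(42000) = 0.7296 + 6.5374 + 2.7687 + 1.8097 = 11.8454
CE = e^11.8454 ≈ 139441.44

$139,441.44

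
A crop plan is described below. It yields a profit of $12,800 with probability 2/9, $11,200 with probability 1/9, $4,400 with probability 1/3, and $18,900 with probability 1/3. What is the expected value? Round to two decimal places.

$11,855.56

EV = 2/9 × 12800 + 1/9 × 11200 + 1/3 × 4400 + 1/3 × 18900 = 2844.4444 + 1244.4444 + 1466.6667 + 6300 = 11855.5556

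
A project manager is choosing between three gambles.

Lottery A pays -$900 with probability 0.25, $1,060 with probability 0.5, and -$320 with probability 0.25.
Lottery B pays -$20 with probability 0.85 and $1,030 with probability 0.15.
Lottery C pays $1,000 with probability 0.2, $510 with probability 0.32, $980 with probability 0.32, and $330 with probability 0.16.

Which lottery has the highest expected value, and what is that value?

Lottery C ($729.60)

Lottery A = 0.25 × (-900) + 0.5 × 1060 + 0.25 × (-320) = -225 + 530 − 80 = 225
Lottery B = 0.85 × (-20) + 0.15 × 1030 = -17 + 154.5 = 137.5
Lottery C = 0.2 × 1000 + 0.32 × 510 + 0.32 × 980 + 0.16 × 330 = 200 + 163.2 + 313.6 + 52.8 = 729.6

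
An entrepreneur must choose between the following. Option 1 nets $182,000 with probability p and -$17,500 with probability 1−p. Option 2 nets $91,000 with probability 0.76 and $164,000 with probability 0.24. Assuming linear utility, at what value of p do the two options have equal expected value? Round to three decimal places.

p = 0.632

EV(Option 2) = 0.76 × 91000 + 0.24 × 164000 = 69160 + 39360 = 108520
p·182000 + (1−p)·(-17500) = 108520
199500p − 17500 = 108520
p = (108520 + 17500) / 199500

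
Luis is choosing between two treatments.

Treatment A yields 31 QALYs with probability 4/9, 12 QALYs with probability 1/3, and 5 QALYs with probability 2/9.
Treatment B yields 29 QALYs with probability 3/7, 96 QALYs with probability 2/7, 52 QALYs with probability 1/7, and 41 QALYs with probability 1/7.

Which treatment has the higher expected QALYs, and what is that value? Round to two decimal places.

Treatment B (53.14 QALYs)

Treatment A = 4/9 × 31 + 1/3 × 12 + 2/9 × 5 = 13.7778 + 4 + 1.1111 = 18.8889
Treatment B = 3/7 × 29 + 2/7 × 96 + 1/7 × 52 + 1/7 × 41 = 12.4286 + 27.4286 + 7.4286 + 5.8571 = 53.1429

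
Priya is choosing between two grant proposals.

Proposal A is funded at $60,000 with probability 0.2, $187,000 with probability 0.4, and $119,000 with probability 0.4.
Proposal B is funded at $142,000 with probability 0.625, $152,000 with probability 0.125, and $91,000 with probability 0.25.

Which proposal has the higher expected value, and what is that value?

Proposal A ($134,400)

Proposal A = 0.2 × 60000 + 0.4 × 187000 + 0.4 × 119000 = 12000 + 74800 + 47600 = 134400
Proposal B = 0.625 × 142000 + 0.125 × 152000 + 0.25 × 91000 = 88750 + 19000 + 22750 = 130500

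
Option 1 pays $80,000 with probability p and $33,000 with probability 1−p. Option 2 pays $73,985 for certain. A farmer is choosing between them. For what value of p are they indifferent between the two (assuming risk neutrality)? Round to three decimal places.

p = 0.872

p·80000 + (1−p)·33000 = 73985
47000p + 33000 = 73985
p = (73985 − 33000) / 47000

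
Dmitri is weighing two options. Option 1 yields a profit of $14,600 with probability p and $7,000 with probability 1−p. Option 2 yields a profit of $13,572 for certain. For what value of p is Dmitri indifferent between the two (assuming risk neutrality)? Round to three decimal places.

p = 0.865

p·14600 + (1−p)·7000 = 13572
7600p + 7000 = 13572
p = (13572 − 7000) / 7600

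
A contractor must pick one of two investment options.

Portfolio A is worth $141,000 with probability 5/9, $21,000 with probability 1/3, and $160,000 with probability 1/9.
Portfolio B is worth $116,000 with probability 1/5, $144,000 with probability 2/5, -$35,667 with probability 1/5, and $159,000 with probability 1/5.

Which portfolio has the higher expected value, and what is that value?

Portfolio B ($105,466.60)

Portfolio A = 5/9 × 141000 + 1/3 × 21000 + 1/9 × 160000 = 78333.3333 + 7000 + 17777.7778 = 103111.1111
Portfolio B = 1/5 × 116000 + 2/5 × 144000 + 1/5 × (-35667) + 1/5 × 159000 = 23200 + 57600 − 7133.4 + 31800 = 105466.6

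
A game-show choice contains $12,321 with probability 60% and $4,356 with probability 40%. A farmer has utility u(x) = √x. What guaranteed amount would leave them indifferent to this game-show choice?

E[u] = 0.6·√12321 + 0.4·√4356 = 0.6·111 + 0.4·66 = 93
CE = (93)² = 8649

$8,649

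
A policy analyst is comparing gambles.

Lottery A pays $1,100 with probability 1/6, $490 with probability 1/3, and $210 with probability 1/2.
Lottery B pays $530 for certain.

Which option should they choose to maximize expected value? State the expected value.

Lottery A = 1/6 × 1100 + 1/3 × 490 + 1/2 × 210 = 183.3333 + 163.3333 + 105 = 451.6667
Lottery B: 530 (certain)

Lottery B ($530)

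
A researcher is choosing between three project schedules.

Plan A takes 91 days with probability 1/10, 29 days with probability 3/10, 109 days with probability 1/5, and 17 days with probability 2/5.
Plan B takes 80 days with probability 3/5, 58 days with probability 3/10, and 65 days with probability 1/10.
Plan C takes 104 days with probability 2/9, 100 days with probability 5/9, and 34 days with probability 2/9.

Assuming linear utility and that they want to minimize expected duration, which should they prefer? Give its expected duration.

Plan A (46.4 days)

Plan A = 1/10 × 91 + 3/10 × 29 + 1/5 × 109 + 2/5 × 17 = 9.1 + 8.7 + 21.8 + 6.8 = 46.4
Plan B = 3/5 × 80 + 3/10 × 58 + 1/10 × 65 = 48 + 17.4 + 6.5 = 71.9
Plan C = 2/9 × 104 + 5/9 × 100 + 2/9 × 34 = 23.1111 + 55.5556 + 7.5556 = 86.2222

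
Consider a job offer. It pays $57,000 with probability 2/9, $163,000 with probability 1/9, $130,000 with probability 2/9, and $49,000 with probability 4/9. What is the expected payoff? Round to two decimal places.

EV = 2/9 × 57000 + 1/9 × 163000 + 2/9 × 130000 + 4/9 × 49000 = 12666.6667 + 18111.1111 + 28888.8889 + 21777.7778 = 81444.4444

$81,444.44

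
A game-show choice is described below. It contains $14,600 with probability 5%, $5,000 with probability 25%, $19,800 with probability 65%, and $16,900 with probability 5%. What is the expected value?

EV = 0.05 × 14600 + 0.25 × 5000 + 0.65 × 19800 + 0.05 × 16900 = 730 + 1250 + 12870 + 845 = 15695

$15,695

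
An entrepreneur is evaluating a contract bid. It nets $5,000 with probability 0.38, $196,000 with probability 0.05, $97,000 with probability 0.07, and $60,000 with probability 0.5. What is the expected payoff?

EV = 0.38 × 5000 + 0.05 × 196000 + 0.07 × 97000 + 0.5 × 60000 = 1900 + 9800 + 6790 + 30000 = 48490

$48,490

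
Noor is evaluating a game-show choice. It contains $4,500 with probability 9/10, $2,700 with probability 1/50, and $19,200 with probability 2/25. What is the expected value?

$5,640

EV = 9/10 × 4500 + 1/50 × 2700 + 2/25 × 19200 = 4050 + 54 + 1536 = 5640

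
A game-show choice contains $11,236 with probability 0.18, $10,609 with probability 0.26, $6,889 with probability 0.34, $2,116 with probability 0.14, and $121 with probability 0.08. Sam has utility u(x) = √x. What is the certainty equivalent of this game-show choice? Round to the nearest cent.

$6,625.96

E[u] = 0.18·√11236 + 0.26·√10609 + 0.34·√6889 + 0.14·√2116 + 0.08·√121 = 0.18·106 + 0.26·103 + 0.34·83 + 0.14·46 + 0.08·11 = 81.4
CE = (81.4)² = 6625.96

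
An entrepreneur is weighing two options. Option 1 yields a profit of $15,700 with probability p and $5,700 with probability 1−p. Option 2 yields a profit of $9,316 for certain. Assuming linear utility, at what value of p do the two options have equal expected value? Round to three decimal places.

p = 0.362

p·15700 + (1−p)·5700 = 9316
10000p + 5700 = 9316
p = (9316 − 5700) / 10000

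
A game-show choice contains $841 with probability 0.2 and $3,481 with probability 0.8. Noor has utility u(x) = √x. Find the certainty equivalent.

$2,809

E[u] = 0.2·√841 + 0.8·√3481 = 0.2·29 + 0.8·59 = 53
CE = (53)² = 2809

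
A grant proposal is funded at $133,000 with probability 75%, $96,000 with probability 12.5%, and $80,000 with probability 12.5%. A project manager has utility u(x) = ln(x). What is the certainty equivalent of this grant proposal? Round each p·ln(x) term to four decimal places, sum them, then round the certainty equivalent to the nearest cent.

E[u] = 0.75·ln(133000) + 0.125·ln(96000) + 0.125·ln(80000) = 8.8486 + 1.4340 + 1.4112 = 11.6938
CE = e^11.6938 ≈ 119826.48

$119,826.48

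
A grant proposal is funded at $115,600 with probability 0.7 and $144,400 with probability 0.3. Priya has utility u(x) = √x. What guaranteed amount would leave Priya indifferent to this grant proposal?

$123,904

E[u] = 0.7·√115600 + 0.3·√144400 = 0.7·340 + 0.3·380 = 352
CE = (352)² = 123904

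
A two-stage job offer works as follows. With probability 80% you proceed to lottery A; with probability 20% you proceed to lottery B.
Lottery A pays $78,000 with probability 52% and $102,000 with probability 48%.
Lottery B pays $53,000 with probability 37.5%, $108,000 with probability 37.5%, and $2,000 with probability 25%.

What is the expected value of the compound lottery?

$83,791

EV(A) = 0.52 × 78000 + 0.48 × 102000 = 40560 + 48960 = 89520
EV(B) = 0.375 × 53000 + 0.375 × 108000 + 0.25 × 2000 = 19875 + 40500 + 500 = 60875
Overall = 0.8 × 89520 + 0.2 × 60875 = 71616 + 12175 = 83791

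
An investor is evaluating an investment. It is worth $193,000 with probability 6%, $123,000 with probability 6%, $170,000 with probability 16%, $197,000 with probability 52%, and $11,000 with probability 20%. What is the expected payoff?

EV = 0.06 × 193000 + 0.06 × 123000 + 0.16 × 170000 + 0.52 × 197000 + 0.2 × 11000 = 11580 + 7380 + 27200 + 102440 + 2200 = 150800

$150,800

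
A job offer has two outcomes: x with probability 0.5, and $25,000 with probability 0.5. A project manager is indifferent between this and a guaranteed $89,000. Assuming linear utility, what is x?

x = $153,000

0.5·x + 0.5·25000 = 89000
0.5·x = 89000 − 12500 = 76500
x = 76500 / 0.5 = 153000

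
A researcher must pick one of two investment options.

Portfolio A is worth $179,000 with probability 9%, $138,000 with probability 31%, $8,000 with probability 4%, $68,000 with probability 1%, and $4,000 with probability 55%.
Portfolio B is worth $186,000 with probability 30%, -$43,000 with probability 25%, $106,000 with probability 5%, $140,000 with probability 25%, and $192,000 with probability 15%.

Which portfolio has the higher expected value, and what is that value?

Portfolio B ($114,150)

Portfolio A = 0.09 × 179000 + 0.31 × 138000 + 0.04 × 8000 + 0.01 × 68000 + 0.55 × 4000 = 16110 + 42780 + 320 + 680 + 2200 = 62090
Portfolio B = 0.3 × 186000 + 0.25 × (-43000) + 0.05 × 106000 + 0.25 × 140000 + 0.15 × 192000 = 55800 − 10750 + 5300 + 35000 + 28800 = 114150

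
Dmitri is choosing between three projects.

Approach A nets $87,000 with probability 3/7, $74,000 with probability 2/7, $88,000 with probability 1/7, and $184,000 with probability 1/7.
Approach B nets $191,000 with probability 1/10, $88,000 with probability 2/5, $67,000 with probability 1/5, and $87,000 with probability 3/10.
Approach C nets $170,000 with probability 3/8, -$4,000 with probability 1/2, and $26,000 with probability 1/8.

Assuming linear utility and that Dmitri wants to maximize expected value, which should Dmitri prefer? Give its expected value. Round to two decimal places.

Approach A ($97,285.71)

Approach A = 3/7 × 87000 + 2/7 × 74000 + 1/7 × 88000 + 1/7 × 184000 = 37285.7143 + 21142.8571 + 12571.4286 + 26285.7143 = 97285.7143
Approach B = 1/10 × 191000 + 2/5 × 88000 + 1/5 × 67000 + 3/10 × 87000 = 19100 + 35200 + 13400 + 26100 = 93800
Approach C = 3/8 × 170000 + 1/2 × (-4000) + 1/8 × 26000 = 63750 − 2000 + 3250 = 65000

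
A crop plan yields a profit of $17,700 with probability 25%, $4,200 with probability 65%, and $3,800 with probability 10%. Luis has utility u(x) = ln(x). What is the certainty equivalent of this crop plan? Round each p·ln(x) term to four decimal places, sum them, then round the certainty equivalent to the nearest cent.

E[u] = 0.25·ln(17700) + 0.65·ln(4200) + 0.1·ln(3800) = 2.4453 + 5.4228 + 0.8243 = 8.6924
CE = e^8.6924 ≈ 5957.46

$5,957.46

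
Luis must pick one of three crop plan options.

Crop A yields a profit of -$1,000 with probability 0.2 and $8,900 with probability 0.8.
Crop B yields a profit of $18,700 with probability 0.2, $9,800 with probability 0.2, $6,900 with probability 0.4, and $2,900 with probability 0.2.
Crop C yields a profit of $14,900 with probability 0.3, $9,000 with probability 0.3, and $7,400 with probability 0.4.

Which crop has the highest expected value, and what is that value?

Crop C ($10,130)

Crop A = 0.2 × (-1000) + 0.8 × 8900 = -200 + 7120 = 6920
Crop B = 0.2 × 18700 + 0.2 × 9800 + 0.4 × 6900 + 0.2 × 2900 = 3740 + 1960 + 2760 + 580 = 9040
Crop C = 0.3 × 14900 + 0.3 × 9000 + 0.4 × 7400 = 4470 + 2700 + 2960 = 10130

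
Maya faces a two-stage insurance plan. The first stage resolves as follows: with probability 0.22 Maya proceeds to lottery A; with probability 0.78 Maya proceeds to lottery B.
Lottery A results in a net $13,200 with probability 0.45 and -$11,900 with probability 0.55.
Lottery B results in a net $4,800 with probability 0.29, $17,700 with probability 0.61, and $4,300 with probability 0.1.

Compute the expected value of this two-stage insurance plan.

EV(A) = 0.45 × 13200 + 0.55 × (-11900) = 5940 − 6545 = -605
EV(B) = 0.29 × 4800 + 0.61 × 17700 + 0.1 × 4300 = 1392 + 10797 + 430 = 12619
Overall = 0.22 × (-605) + 0.78 × 12619 = -133.1 + 9842.82 = 9709.72

$9,709.72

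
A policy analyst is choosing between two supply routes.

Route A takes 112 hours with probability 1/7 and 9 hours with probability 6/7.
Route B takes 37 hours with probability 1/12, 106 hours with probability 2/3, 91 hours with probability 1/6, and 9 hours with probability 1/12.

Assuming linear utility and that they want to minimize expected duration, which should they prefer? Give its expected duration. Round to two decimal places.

Route A = 1/7 × 112 + 6/7 × 9 = 16 + 7.7143 = 23.7143
Route B = 1/12 × 37 + 2/3 × 106 + 1/6 × 91 + 1/12 × 9 = 3.0833 + 70.6667 + 15.1667 + 0.75 = 89.6667

Route A (23.71 hours)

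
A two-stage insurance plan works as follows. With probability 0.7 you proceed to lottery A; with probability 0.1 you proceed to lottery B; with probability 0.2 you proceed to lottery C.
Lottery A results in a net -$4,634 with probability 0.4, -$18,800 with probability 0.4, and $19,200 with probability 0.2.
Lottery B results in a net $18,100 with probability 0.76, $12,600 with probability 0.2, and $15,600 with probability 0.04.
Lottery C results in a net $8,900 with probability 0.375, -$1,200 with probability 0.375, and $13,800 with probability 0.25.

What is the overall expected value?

EV(A) = 0.4 × (-4634) + 0.4 × (-18800) + 0.2 × 19200 = -1853.6 − 7520 + 3840 = -5533.6
EV(B) = 0.76 × 18100 + 0.2 × 12600 + 0.04 × 15600 = 13756 + 2520 + 624 = 16900
EV(C) = 0.375 × 8900 + 0.375 × (-1200) + 0.25 × 13800 = 3337.5 − 450 + 3450 = 6337.5
Overall = 0.7 × (-5533.6) + 0.1 × 16900 + 0.2 × 6337.5 = -3873.52 + 1690 + 1267.5 = -916.02

-$916.02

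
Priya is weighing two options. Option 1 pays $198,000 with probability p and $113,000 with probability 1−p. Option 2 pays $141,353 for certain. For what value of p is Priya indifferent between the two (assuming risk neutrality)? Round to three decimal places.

p = 0.334

p·198000 + (1−p)·113000 = 141353
85000p + 113000 = 141353
p = (141353 − 113000) / 85000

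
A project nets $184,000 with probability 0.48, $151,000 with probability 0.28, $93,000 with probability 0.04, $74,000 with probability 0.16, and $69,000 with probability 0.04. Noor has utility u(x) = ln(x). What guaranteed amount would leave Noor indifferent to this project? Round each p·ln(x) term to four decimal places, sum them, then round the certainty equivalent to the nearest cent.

$140,800.60

E[u] = 0.48·ln(184000) + 0.28·ln(151000) + 0.04·ln(93000) + 0.16·ln(74000) + 0.04·ln(69000) = 5.8189 + 3.3390 + 0.4576 + 1.7939 + 0.4457 = 11.8551
CE = e^11.8551 ≈ 140800.60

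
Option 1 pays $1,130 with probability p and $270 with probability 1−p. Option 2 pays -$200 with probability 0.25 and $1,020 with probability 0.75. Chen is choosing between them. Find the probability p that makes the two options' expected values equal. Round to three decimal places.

p = 0.517

EV(Option 2) = 0.25 × (-200) + 0.75 × 1020 = -50 + 765 = 715
p·1130 + (1−p)·270 = 715
860p + 270 = 715
p = (715 − 270) / 860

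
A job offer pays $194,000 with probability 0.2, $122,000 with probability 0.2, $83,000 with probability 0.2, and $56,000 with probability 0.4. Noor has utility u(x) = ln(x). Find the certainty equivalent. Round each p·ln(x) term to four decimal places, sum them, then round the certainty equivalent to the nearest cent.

$90,762.37

E[u] = 0.2·ln(194000) + 0.2·ln(122000) + 0.2·ln(83000) + 0.4·ln(56000) = 2.4351 + 2.3424 + 2.2653 + 4.3732 = 11.4160
CE = e^11.4160 ≈ 90762.37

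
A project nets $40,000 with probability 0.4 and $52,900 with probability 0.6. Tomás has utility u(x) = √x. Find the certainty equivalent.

$47,524

E[u] = 0.4·√40000 + 0.6·√52900 = 0.4·200 + 0.6·230 = 218
CE = (218)² = 47524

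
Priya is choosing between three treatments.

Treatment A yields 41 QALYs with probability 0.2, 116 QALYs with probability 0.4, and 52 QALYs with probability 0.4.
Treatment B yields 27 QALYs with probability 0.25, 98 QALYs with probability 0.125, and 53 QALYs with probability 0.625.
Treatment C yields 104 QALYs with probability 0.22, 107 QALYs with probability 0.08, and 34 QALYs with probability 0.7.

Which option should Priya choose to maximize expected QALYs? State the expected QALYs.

Treatment A = 0.2 × 41 + 0.4 × 116 + 0.4 × 52 = 8.2 + 46.4 + 20.8 = 75.4
Treatment B = 0.25 × 27 + 0.125 × 98 + 0.625 × 53 = 6.75 + 12.25 + 33.125 = 52.125
Treatment C = 0.22 × 104 + 0.08 × 107 + 0.7 × 34 = 22.88 + 8.56 + 23.8 = 55.24

Treatment A (75.4 QALYs)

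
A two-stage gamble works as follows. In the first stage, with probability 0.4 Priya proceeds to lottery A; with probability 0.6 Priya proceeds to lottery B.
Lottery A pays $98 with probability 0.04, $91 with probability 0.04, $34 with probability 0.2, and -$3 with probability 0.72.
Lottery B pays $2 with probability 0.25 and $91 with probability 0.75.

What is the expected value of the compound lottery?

EV(A) = 0.04 × 98 + 0.04 × 91 + 0.2 × 34 + 0.72 × (-3) = 3.92 + 3.64 + 6.8 − 2.16 = 12.2
EV(B) = 0.25 × 2 + 0.75 × 91 = 0.5 + 68.25 = 68.75
Overall = 0.4 × 12.2 + 0.6 × 68.75 = 4.88 + 41.25 = 46.13

$46.13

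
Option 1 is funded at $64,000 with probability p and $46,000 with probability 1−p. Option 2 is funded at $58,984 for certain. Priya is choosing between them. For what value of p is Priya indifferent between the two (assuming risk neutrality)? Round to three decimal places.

p = 0.721

p·64000 + (1−p)·46000 = 58984
18000p + 46000 = 58984
p = (58984 − 46000) / 18000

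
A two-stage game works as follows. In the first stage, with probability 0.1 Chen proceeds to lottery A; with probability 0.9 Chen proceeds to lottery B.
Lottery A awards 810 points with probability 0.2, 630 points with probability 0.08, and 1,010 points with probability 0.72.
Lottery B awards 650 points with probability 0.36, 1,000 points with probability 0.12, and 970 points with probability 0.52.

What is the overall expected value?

866.52 points

EV(A) = 0.2 × 810 + 0.08 × 630 + 0.72 × 1010 = 162 + 50.4 + 727.2 = 939.6
EV(B) = 0.36 × 650 + 0.12 × 1000 + 0.52 × 970 = 234 + 120 + 504.4 = 858.4
Overall = 0.1 × 939.6 + 0.9 × 858.4 = 93.96 + 772.56 = 866.52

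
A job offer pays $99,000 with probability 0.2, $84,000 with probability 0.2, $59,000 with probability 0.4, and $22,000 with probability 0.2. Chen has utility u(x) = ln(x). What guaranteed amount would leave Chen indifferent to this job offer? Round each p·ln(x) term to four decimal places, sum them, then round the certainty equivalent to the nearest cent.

E[u] = 0.2·ln(99000) + 0.2·ln(84000) + 0.4·ln(59000) + 0.2·ln(22000) = 2.3006 + 2.2677 + 4.3941 + 1.9998 = 10.9622
CE = e^10.9622 ≈ 57653.14

$57,653.14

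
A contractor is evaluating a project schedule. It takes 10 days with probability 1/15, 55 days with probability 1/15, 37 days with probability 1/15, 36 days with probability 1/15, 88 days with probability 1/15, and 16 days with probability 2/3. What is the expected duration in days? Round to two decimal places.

25.73 days

EV = 1/15 × 10 + 1/15 × 55 + 1/15 × 37 + 1/15 × 36 + 1/15 × 88 + 2/3 × 16 = 0.6667 + 3.6667 + 2.4667 + 2.4 + 5.8667 + 10.6667 = 25.7333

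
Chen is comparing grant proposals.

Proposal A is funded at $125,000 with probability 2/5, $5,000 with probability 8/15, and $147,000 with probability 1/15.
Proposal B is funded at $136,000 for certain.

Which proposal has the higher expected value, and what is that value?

Proposal A = 2/5 × 125000 + 8/15 × 5000 + 1/15 × 147000 = 50000 + 2666.6667 + 9800 = 62466.6667
Proposal B: 136000 (certain)

Proposal B ($136,000)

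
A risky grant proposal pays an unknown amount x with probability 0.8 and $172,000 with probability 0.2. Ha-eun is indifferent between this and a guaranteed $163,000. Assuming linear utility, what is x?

x = $160,750

0.8·x + 0.2·172000 = 163000
0.8·x = 163000 − 34400 = 128600
x = 128600 / 0.8 = 160750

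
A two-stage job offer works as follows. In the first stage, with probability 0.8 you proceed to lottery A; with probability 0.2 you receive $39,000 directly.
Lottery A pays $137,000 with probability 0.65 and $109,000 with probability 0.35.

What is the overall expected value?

EV(A) = 0.65 × 137000 + 0.35 × 109000 = 89050 + 38150 = 127200
Branch B: 39000 (certain)
Overall = 0.8 × 127200 + 0.2 × 39000 = 101760 + 7800 = 109560

$109,560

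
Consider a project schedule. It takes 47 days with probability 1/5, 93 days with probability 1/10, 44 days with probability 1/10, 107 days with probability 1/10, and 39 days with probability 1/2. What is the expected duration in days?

EV = 1/5 × 47 + 1/10 × 93 + 1/10 × 44 + 1/10 × 107 + 1/2 × 39 = 9.4 + 9.3 + 4.4 + 10.7 + 19.5 = 53.3

53.3 days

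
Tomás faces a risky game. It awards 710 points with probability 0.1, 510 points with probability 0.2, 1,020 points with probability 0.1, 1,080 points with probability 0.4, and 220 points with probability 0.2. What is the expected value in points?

EV = 0.1 × 710 + 0.2 × 510 + 0.1 × 1020 + 0.4 × 1080 + 0.2 × 220 = 71 + 102 + 102 + 432 + 44 = 751

751 points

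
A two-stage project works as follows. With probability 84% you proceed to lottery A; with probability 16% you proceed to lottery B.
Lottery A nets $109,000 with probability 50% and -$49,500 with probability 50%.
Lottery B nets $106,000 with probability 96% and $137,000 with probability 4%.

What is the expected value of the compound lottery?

$42,148.40

EV(A) = 0.5 × 109000 + 0.5 × (-49500) = 54500 − 24750 = 29750
EV(B) = 0.96 × 106000 + 0.04 × 137000 = 101760 + 5480 = 107240
Overall = 0.84 × 29750 + 0.16 × 107240 = 24990 + 17158.4 = 42148.4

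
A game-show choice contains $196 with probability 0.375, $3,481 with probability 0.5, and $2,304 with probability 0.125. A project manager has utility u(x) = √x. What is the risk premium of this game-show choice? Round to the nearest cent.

E[u] = 0.375·√196 + 0.5·√3481 + 0.125·√2304 = 0.375·14 + 0.5·59 + 0.125·48 = 40.75
CE = (40.75)² = 1660.5625
Risk premium = EV − CE = 2102 − 1660.5625 = 441.4375

$441.44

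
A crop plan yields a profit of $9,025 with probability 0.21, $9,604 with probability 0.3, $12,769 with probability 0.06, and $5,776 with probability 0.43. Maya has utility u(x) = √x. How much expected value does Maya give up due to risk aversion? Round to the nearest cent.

$139.05

E[u] = 0.21·√9025 + 0.3·√9604 + 0.06·√12769 + 0.43·√5776 = 0.21·95 + 0.3·98 + 0.06·113 + 0.43·76 = 88.81
CE = (88.81)² = 7887.2161
Risk premium = EV − CE = 8026.27 − 7887.2161 = 139.0539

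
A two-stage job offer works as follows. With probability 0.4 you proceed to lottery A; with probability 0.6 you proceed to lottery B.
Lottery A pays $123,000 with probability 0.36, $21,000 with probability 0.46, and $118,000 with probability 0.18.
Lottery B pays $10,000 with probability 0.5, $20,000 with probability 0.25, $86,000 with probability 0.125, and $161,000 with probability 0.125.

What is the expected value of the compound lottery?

EV(A) = 0.36 × 123000 + 0.46 × 21000 + 0.18 × 118000 = 44280 + 9660 + 21240 = 75180
EV(B) = 0.5 × 10000 + 0.25 × 20000 + 0.125 × 86000 + 0.125 × 161000 = 5000 + 5000 + 10750 + 20125 = 40875
Overall = 0.4 × 75180 + 0.6 × 40875 = 30072 + 24525 = 54597

$54,597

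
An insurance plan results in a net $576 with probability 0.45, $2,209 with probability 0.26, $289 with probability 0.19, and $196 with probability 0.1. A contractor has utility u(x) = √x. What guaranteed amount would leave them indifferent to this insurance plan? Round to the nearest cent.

$764.52

E[u] = 0.45·√576 + 0.26·√2209 + 0.19·√289 + 0.1·√196 = 0.45·24 + 0.26·47 + 0.19·17 + 0.1·14 = 27.65
CE = (27.65)² = 764.5225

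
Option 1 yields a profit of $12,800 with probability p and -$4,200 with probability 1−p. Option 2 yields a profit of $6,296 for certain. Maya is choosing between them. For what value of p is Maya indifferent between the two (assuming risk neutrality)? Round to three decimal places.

p = 0.617

p·12800 + (1−p)·(-4200) = 6296
17000p − 4200 = 6296
p = (6296 + 4200) / 17000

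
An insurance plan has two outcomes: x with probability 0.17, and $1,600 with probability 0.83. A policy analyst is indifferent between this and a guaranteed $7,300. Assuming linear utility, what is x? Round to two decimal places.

x = $35,129.41

0.17·x + 0.83·1600 = 7300
0.17·x = 7300 − 1328 = 5972
x = 5972 / 0.17 = 35129.4118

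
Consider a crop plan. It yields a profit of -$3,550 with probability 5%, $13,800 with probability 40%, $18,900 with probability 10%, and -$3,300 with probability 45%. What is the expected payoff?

$5,747.50

EV = 0.05 × (-3550) + 0.4 × 13800 + 0.1 × 18900 + 0.45 × (-3300) = -177.5 + 5520 + 1890 − 1485 = 5747.5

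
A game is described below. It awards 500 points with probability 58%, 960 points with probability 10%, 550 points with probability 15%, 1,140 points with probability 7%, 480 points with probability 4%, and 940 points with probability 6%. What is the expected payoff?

623.9 points

EV = 0.58 × 500 + 0.1 × 960 + 0.15 × 550 + 0.07 × 1140 + 0.04 × 480 + 0.06 × 940 = 290 + 96 + 82.5 + 79.8 + 19.2 + 56.4 = 623.9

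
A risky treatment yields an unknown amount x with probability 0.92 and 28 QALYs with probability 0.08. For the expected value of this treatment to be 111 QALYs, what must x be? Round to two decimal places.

0.92·x + 0.08·28 = 111
0.92·x = 111 − 2.24 = 108.76
x = 108.76 / 0.92 = 118.2174

x = 118.22 QALYs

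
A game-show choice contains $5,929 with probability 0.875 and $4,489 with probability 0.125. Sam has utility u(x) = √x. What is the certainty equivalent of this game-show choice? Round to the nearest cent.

E[u] = 0.875·√5929 + 0.125·√4489 = 0.875·77 + 0.125·67 = 75.75
CE = (75.75)² = 5738.0625

$5,738.06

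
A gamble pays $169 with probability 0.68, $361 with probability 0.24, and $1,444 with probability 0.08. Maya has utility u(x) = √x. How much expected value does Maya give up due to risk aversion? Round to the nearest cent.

E[u] = 0.68·√169 + 0.24·√361 + 0.08·√1444 = 0.68·13 + 0.24·19 + 0.08·38 = 16.44
CE = (16.44)² = 270.2736
Risk premium = EV − CE = 317.08 − 270.2736 = 46.8064

$46.81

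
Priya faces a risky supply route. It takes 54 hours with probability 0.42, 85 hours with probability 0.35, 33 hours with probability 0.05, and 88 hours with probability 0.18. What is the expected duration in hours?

EV = 0.42 × 54 + 0.35 × 85 + 0.05 × 33 + 0.18 × 88 = 22.68 + 29.75 + 1.65 + 15.84 = 69.92

69.92 hours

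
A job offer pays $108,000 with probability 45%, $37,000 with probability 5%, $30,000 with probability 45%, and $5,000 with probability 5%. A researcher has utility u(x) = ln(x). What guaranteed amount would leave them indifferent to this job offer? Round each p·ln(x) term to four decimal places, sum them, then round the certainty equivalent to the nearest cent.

$49,325.67

E[u] = 0.45·ln(108000) + 0.05·ln(37000) + 0.45·ln(30000) + 0.05·ln(5000) = 5.2154 + 0.5259 + 4.6390 + 0.4259 = 10.8062
CE = e^10.8062 ≈ 49325.67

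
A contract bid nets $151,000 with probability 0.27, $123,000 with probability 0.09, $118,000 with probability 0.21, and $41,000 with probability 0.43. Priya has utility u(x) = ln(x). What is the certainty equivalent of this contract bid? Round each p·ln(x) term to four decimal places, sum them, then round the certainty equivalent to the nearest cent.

$80,362.26

E[u] = 0.27·ln(151000) + 0.09·ln(123000) + 0.21·ln(118000) + 0.43·ln(41000) = 3.2198 + 1.0548 + 2.4525 + 4.5672 = 11.2943
CE = e^11.2943 ≈ 80362.26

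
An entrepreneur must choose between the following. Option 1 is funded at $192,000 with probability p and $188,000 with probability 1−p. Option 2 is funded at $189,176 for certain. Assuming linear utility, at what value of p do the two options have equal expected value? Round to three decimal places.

p·192000 + (1−p)·188000 = 189176
4000p + 188000 = 189176
p = (189176 − 188000) / 4000

p = 0.294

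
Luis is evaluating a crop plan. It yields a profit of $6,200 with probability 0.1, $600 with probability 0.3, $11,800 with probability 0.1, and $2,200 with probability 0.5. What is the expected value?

EV = 0.1 × 6200 + 0.3 × 600 + 0.1 × 11800 + 0.5 × 2200 = 620 + 180 + 1180 + 1100 = 3080

$3,080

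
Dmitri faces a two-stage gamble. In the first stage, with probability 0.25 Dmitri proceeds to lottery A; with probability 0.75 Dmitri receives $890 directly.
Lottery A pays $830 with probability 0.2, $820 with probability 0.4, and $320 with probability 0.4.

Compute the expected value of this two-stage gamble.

EV(A) = 0.2 × 830 + 0.4 × 820 + 0.4 × 320 = 166 + 328 + 128 = 622
Branch B: 890 (certain)
Overall = 0.25 × 622 + 0.75 × 890 = 155.5 + 667.5 = 823

$823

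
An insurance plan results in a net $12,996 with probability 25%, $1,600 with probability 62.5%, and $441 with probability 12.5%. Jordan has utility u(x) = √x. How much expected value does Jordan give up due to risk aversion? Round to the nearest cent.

E[u] = 0.25·√12996 + 0.625·√1600 + 0.125·√441 = 0.25·114 + 0.625·40 + 0.125·21 = 56.125
CE = (56.125)² = 3150.015625
Risk premium = EV − CE = 4304.125 − 3150.015625 = 1154.109375

$1,154.11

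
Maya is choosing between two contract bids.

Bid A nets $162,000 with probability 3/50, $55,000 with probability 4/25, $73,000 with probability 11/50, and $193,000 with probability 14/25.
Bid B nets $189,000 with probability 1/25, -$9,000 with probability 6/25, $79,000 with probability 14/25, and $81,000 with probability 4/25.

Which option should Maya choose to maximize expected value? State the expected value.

Bid A = 3/50 × 162000 + 4/25 × 55000 + 11/50 × 73000 + 14/25 × 193000 = 9720 + 8800 + 16060 + 108080 = 142660
Bid B = 1/25 × 189000 + 6/25 × (-9000) + 14/25 × 79000 + 4/25 × 81000 = 7560 − 2160 + 44240 + 12960 = 62600

Bid A ($142,660)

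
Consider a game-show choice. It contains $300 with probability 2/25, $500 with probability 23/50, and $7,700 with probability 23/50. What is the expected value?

EV = 2/25 × 300 + 23/50 × 500 + 23/50 × 7700 = 24 + 230 + 3542 = 3796

$3,796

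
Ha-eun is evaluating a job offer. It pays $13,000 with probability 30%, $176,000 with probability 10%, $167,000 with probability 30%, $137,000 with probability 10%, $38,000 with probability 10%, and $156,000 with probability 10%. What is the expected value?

$104,700

EV = 0.3 × 13000 + 0.1 × 176000 + 0.3 × 167000 + 0.1 × 137000 + 0.1 × 38000 + 0.1 × 156000 = 3900 + 17600 + 50100 + 13700 + 3800 + 15600 = 104700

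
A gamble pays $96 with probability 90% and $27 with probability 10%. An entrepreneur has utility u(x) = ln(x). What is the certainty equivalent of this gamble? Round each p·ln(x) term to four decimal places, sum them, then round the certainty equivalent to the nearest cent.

$84.56

E[u] = 0.9·ln(96) + 0.1·ln(27) = 4.1079 + 0.3296 = 4.4375
CE = e^4.4375 ≈ 84.56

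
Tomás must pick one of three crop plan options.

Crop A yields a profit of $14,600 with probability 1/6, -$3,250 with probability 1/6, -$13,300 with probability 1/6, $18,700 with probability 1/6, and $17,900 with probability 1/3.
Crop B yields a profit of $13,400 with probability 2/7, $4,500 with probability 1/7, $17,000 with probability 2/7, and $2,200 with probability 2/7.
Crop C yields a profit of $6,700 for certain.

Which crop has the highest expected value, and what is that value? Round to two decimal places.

Crop A = 1/6 × 14600 + 1/6 × (-3250) + 1/6 × (-13300) + 1/6 × 18700 + 1/3 × 17900 = 2433.3333 − 541.6667 − 2216.6667 + 3116.6667 + 5966.6667 = 8758.3333
Crop B = 2/7 × 13400 + 1/7 × 4500 + 2/7 × 17000 + 2/7 × 2200 = 3828.5714 + 642.8571 + 4857.1429 + 628.5714 = 9957.1429
Crop C: 6700 (certain)

Crop B ($9,957.14)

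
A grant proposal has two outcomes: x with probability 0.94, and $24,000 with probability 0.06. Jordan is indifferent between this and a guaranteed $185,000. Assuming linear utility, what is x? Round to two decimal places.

0.94·x + 0.06·24000 = 185000
0.94·x = 185000 − 1440 = 183560
x = 183560 / 0.94 = 195276.5957

x = $195,276.60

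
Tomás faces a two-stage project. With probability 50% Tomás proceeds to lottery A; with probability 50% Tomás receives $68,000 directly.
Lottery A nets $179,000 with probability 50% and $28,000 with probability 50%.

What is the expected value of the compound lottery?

$85,750

EV(A) = 0.5 × 179000 + 0.5 × 28000 = 89500 + 14000 = 103500
Branch B: 68000 (certain)
Overall = 0.5 × 103500 + 0.5 × 68000 = 51750 + 34000 = 85750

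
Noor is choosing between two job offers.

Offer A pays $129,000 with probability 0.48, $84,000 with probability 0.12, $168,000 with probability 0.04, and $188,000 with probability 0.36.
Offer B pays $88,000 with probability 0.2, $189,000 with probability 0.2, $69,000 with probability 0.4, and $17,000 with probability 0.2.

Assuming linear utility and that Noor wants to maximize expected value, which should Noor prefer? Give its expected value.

Offer A ($146,400)

Offer A = 0.48 × 129000 + 0.12 × 84000 + 0.04 × 168000 + 0.36 × 188000 = 61920 + 10080 + 6720 + 67680 = 146400
Offer B = 0.2 × 88000 + 0.2 × 189000 + 0.4 × 69000 + 0.2 × 17000 = 17600 + 37800 + 27600 + 3400 = 86400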